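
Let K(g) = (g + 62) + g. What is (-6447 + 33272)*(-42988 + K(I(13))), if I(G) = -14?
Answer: -1152241050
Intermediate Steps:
K(g) = 62 + 2*g (K(g) = (62 + g) + g = 62 + 2*g)
(-6447 + 33272)*(-42988 + K(I(13))) = (-6447 + 33272)*(-42988 + (62 + 2*(-14))) = 26825*(-42988 + (62 - 28)) = 26825*(-42988 + 34) = 26825*(-42954) = -1152241050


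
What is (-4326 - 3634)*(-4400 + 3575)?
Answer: 6567000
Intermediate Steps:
(-4326 - 3634)*(-4400 + 3575) = -7960*(-825) = 6567000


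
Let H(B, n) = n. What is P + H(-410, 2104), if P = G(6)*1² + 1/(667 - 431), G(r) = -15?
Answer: 493005/236 ≈ 2089.0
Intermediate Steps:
P = -3539/236 (P = -15*1² + 1/(667 - 431) = -15*1 + 1/236 = -15 + 1/236 = -3539/236 ≈ -14.996)
P + H(-410, 2104) = -3539/236 + 2104 = 493005/236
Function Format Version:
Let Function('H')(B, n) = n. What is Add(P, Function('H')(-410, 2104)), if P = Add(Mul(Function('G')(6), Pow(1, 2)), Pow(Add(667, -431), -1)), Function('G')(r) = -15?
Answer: Rational(493005, 236) ≈ 2089.0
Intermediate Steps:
P = Rational(-3539, 236) (P = Add(Mul(-15, Pow(1, 2)), Pow(Add(667, -431), -1)) = Add(Mul(-15, 1), Pow(236, -1)) = Add(-15, Rational(1, 236)) = Rational(-3539, 236) ≈ -14.996)
Add(P, Function('H')(-410, 2104)) = Add(Rational(-3539, 236), 2104) = Rational(493005, 236)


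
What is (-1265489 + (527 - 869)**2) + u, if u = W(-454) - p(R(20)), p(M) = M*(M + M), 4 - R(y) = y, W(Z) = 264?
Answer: -1148773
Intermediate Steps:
R(y) = 4 - y
p(M) = 2*M**2 (p(M) = M*(2*M) = 2*M**2)
u = -248 (u = 264 - 2*(4 - 1*20)**2 = 264 - 2*(4 - 20)**2 = 264 - 2*(-16)**2 = 264 - 2*256 = 264 - 1*512 = 264 - 512 = -248)
(-1265489 + (527 - 869)**2) + u = (-1265489 + (527 - 869)**2) - 248 = (-1265489 + (-342)**2) - 248 = (-1265489 + 116964) - 248 = -1148525 - 248 = -1148773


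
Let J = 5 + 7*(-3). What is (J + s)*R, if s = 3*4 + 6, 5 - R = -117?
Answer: 244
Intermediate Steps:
R = 122 (R = 5 - 1*(-117) = 5 + 117 = 122)
J = -16 (J = 5 - 21 = -16)
s = 18 (s = 12 + 6 = 18)
(J + s)*R = (-16 + 18)*122 = 2*122 = 244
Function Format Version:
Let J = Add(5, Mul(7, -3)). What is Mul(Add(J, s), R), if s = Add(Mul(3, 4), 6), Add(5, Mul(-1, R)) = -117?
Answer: 244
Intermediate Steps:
R = 122 (R = Add(5, Mul(-1, -117)) = Add(5, 117) = 122)
J = -16 (J = Add(5, -21) = -16)
s = 18 (s = Add(12, 6) = 18)
Mul(Add(J, s), R) = Mul(Add(-16, 18), 122) = Mul(2, 122) = 244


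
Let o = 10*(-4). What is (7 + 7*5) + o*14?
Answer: -518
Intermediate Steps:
o = -40
(7 + 7*5) + o*14 = (7 + 7*5) - 40*14 = (7 + 35) - 560 = 42 - 560 = -518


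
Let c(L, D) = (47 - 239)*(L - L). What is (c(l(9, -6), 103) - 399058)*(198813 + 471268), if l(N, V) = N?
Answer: -267401183698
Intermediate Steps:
c(L, D) = 0 (c(L, D) = -192*0 = 0)
(c(l(9, -6), 103) - 399058)*(198813 + 471268) = (0 - 399058)*(198813 + 471268) = -399058*670081 = -267401183698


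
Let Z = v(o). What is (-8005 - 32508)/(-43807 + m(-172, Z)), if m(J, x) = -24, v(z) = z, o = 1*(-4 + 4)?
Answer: 40513/43831 ≈ 0.92430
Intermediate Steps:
o = 0 (o = 1*0 = 0)
Z = 0
(-8005 - 32508)/(-43807 + m(-172, Z)) = (-8005 - 32508)/(-43807 - 24) = -40513/(-43831) = -40513*(-1/43831) = 40513/43831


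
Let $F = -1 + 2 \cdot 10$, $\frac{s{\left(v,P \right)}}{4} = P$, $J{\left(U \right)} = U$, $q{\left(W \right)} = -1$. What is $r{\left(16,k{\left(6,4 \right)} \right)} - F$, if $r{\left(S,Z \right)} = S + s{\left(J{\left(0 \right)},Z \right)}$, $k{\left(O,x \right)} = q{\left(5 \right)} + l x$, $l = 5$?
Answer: $73$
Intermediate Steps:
$s{\left(v,P \right)} = 4 P$
$k{\left(O,x \right)} = -1 + 5 x$
$r{\left(S,Z \right)} = S + 4 Z$
$F = 19$ ($F = -1 + 20 = 19$)
$r{\left(16,k{\left(6,4 \right)} \right)} - F = \left(16 + 4 \left(-1 + 5 \cdot 4\right)\right) - 19 = \left(16 + 4 \left(-1 + 20\right)\right) - 19 = \left(16 + 4 \cdot 19\right) - 19 = \left(16 + 76\right) - 19 = 92 - 19 = 73$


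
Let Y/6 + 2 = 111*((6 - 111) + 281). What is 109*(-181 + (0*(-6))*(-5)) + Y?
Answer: 97475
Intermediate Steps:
Y = 117204 (Y = -12 + 6*(111*((6 - 111) + 281)) = -12 + 6*(111*(-105 + 281)) = -12 + 6*(111*176) = -12 + 6*19536 = -12 + 117216 = 117204)
109*(-181 + (0*(-6))*(-5)) + Y = 109*(-181 + (0*(-6))*(-5)) + 117204 = 109*(-181 + 0*(-5)) + 117204 = 109*(-181 + 0) + 117204 = 109*(-181) + 117204 = -19729 + 117204 = 97475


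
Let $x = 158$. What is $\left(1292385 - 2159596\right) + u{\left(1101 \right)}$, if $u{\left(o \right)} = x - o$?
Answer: $-868154$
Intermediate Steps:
$u{\left(o \right)} = 158 - o$
$\left(1292385 - 2159596\right) + u{\left(1101 \right)} = \left(1292385 - 2159596\right) + \left(158 - 1101\right) = -867211 + \left(158 - 1101\right) = -867211 - 943 = -868154$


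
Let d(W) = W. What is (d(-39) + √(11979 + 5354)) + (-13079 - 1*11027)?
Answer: -24145 + √17333 ≈ -24013.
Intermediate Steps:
(d(-39) + √(11979 + 5354)) + (-13079 - 1*11027) = (-39 + √(11979 + 5354)) + (-13079 - 1*11027) = (-39 + √17333) + (-13079 - 11027) = (-39 + √17333) - 24106 = -24145 + √17333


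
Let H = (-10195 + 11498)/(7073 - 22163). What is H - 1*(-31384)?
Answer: 473583257/15090 ≈ 31384.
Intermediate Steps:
H = -1303/15090 (H = 1303/(-15090) = 1303*(-1/15090) = -1303/15090 ≈ -0.086349)
H - 1*(-31384) = -1303/15090 - 1*(-31384) = -1303/15090 + 31384 = 473583257/15090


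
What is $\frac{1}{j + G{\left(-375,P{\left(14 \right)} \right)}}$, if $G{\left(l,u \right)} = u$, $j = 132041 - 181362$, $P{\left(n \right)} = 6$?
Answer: $- \frac{1}{49315} \approx -2.0278 \cdot 10^{-5}$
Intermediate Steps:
$j = -49321$
$\frac{1}{j + G{\left(-375,P{\left(14 \right)} \right)}} = \frac{1}{-49321 + 6} = \frac{1}{-49315} = - \frac{1}{49315}$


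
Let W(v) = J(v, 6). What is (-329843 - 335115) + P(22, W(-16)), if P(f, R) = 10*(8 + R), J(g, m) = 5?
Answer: -664828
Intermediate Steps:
W(v) = 5
P(f, R) = 80 + 10*R
(-329843 - 335115) + P(22, W(-16)) = (-329843 - 335115) + (80 + 10*5) = -664958 + (80 + 50) = -664958 + 130 = -664828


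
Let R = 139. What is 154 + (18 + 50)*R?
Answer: 9606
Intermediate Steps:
154 + (18 + 50)*R = 154 + (18 + 50)*139 = 154 + 68*139 = 154 + 9452 = 9606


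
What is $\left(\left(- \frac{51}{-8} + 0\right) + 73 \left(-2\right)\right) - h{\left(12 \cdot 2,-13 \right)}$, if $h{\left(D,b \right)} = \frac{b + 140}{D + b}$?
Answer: $- \frac{13303}{88} \approx -151.17$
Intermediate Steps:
$h{\left(D,b \right)} = \frac{140 + b}{D + b}$
$\left(\left(- \frac{51}{-8} + 0\right) + 73 \left(-2\right)\right) - h{\left(12 \cdot 2,-13 \right)} = \left(\left(- \frac{51}{-8} + 0\right) + 73 \left(-2\right)\right) - \frac{140 - 13}{12 \cdot 2 - 13} = \left(\left(\left(-51\right) \left(- \frac{1}{8}\right) + 0\right) - 146\right) - \frac{1}{24 - 13} \cdot 127 = \left(\left(\frac{51}{8} + 0\right) - 146\right) - \frac{1}{11} \cdot 127 = \left(\frac{51}{8} - 146\right) - \frac{1}{11} \cdot 127 = - \frac{1117}{8} - \frac{127}{11} = - \frac{13303}{88}$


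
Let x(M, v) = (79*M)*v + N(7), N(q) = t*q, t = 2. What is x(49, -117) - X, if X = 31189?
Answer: -484082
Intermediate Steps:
N(q) = 2*q
x(M, v) = 14 + 79*M*v (x(M, v) = (79*M)*v + 2*7 = 79*M*v + 14 = 14 + 79*M*v)
x(49, -117) - X = (14 + 79*49*(-117)) - 1*31189 = (14 - 452907) - 31189 = -452893 - 31189 = -484082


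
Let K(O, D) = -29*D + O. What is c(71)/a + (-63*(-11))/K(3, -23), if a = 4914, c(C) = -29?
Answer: 846493/823095 ≈ 1.0284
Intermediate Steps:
K(O, D) = O - 29*D
c(71)/a + (-63*(-11))/K(3, -23) = -29/4914 + (-63*(-11))/(3 - 29*(-23)) = -29*1/4914 + 693/(3 + 667) = -29/4914 + 693/670 = 846493/823095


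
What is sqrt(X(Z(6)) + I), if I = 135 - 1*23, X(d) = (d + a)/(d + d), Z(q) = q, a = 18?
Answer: sqrt(114) ≈ 10.677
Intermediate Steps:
X(d) = (18 + d)/(2*d) (X(d) = (d + 18)/(d + d) = (18 + d)/((2*d)) = (18 + d)*(1/(2*d)) = (18 + d)/(2*d))
I = 112 (I = 135 - 23 = 112)
sqrt(X(Z(6)) + I) = sqrt((1/2)*(18 + 6)/6 + 112) = sqrt((1/2)*(1/6)*24 + 112) = sqrt(2 + 112) = sqrt(114)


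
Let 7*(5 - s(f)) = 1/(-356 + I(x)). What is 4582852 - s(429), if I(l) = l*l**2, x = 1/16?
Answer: 46778150465479/10207225 ≈ 4.5828e+6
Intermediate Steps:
x = 1/16 ≈ 0.062500
I(l) = l**3
s(f) = 51040221/10207225 (s(f) = 5 - 1/(7*(-356 + (1/16)**3)) = 5 - 1/(7*(-356 + 1/4096)) = 5 - 1/(7*(-1458175/4096)) = 5 - 1/7*(-4096/1458175) = 5 + 4096/10207225 = 51040221/10207225)
4582852 - s(429) = 4582852 - 1*51040221/10207225 = 4582852 - 51040221/10207225 = 46778150465479/10207225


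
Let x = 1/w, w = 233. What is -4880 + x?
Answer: -1137039/233 ≈ -4880.0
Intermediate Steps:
x = 1/233 ≈ 0.0042918
-4880 + x = -4880 + 1/233 = -1137039/233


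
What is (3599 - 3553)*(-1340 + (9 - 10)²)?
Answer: -61594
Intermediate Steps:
(3599 - 3553)*(-1340 + (9 - 10)²) = 46*(-1340 + (-1)²) = 46*(-1340 + 1) = 46*(-1339) = -61594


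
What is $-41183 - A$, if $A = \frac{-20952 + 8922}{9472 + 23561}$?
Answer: $- \frac{453462003}{11011} \approx -41183.0$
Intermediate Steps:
$A = - \frac{4010}{11011}$ ($A = - \frac{12030}{33033} = \left(-12030\right) \frac{1}{33033} = - \frac{4010}{11011} \approx -0.36418$)
$-41183 - A = -41183 - - \frac{4010}{11011} = -41183 + \frac{4010}{11011} = - \frac{453462003}{11011}$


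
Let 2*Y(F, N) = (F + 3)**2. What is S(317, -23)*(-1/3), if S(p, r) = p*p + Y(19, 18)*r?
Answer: -31641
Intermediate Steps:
Y(F, N) = (3 + F)**2/2 (Y(F, N) = (F + 3)**2/2 = (3 + F)**2/2)
S(p, r) = p**2 + 242*r (S(p, r) = p*p + ((3 + 19)**2/2)*r = p**2 + ((1/2)*22**2)*r = p**2 + ((1/2)*484)*r = p**2 + 242*r)
S(317, -23)*(-1/3) = (317**2 + 242*(-23))*(-1/3) = (100489 - 5566)*(-1*1/3) = 94923*(-1/3) = -31641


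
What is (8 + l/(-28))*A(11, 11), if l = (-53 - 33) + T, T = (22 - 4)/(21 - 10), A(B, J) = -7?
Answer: -848/11 ≈ -77.091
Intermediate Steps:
T = 18/11 ≈ 1.6364
l = -928/11 (l = (-53 - 33) + 18/11 = -86 + 18/11 = -928/11 ≈ -84.364)
(8 + l/(-28))*A(11, 11) = (8 - 928/11/(-28))*(-7) = (8 - 928/11*(-1/28))*(-7) = (8 + 232/77)*(-7) = (848/77)*(-7) = -848/11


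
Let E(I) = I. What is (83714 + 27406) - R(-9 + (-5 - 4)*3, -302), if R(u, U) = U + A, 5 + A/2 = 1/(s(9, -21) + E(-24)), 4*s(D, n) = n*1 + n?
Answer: 7688812/69 ≈ 1.1143e+5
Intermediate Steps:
s(D, n) = n/2 (s(D, n) = (n*1 + n)/4 = (n + n)/4 = (2*n)/4 = n/2)
A = -694/69 (A = -10 + 2/((½)*(-21) - 24) = -10 + 2/(-21/2 - 24) = -10 + 2/(-69/2) = -10 + 2*(-2/69) = -10 - 4/69 = -694/69 ≈ -10.058)
R(u, U) = -694/69 + U (R(u, U) = U - 694/69 = -694/69 + U)
(83714 + 27406) - R(-9 + (-5 - 4)*3, -302) = (83714 + 27406) - (-694/69 - 302) = 111120 - 1*(-21532/69) = 111120 + 21532/69 = 7688812/69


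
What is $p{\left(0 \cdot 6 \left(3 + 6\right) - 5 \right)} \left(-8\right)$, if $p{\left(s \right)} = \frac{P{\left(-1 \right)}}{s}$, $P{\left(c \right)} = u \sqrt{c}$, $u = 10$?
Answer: $16 i \approx 16.0 i$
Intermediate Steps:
$P{\left(c \right)} = 10 \sqrt{c}$
$p{\left(s \right)} = \frac{10 i}{s}$ ($p{\left(s \right)} = \frac{10 \sqrt{-1}}{s} = \frac{10 i}{s}$)
$p{\left(0 \cdot 6 \left(3 + 6\right) - 5 \right)} \left(-8\right) = \frac{10 i}{0 \cdot 6 \left(3 + 6\right) - 5} \left(-8\right) = \frac{10 i}{0 \cdot 6 \cdot 9 + \left(-5 + 0\right)} \left(-8\right) = \frac{10 i}{0 \cdot 54 - 5} \left(-8\right) = \frac{10 i}{0 - 5} \left(-8\right) = \frac{10 i}{-5} \left(-8\right) = 10 i \left(- \frac{1}{5}\right) \left(-8\right) = - 2 i \left(-8\right) = 16 i$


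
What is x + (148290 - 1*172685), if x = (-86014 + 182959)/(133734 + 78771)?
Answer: -345597502/14167 ≈ -24395.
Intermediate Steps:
x = 6463/14167 (x = 96945/212505 = 96945*(1/212505) = 6463/14167 ≈ 0.45620)
x + (148290 - 1*172685) = 6463/14167 + (148290 - 1*172685) = 6463/14167 + (148290 - 172685) = 6463/14167 - 24395 = -345597502/14167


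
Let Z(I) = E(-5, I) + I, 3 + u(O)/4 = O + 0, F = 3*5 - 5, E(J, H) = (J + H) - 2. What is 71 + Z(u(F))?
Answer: 120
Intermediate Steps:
E(J, H) = -2 + H + J (E(J, H) = (H + J) - 2 = -2 + H + J)
F = 10 (F = 15 - 5 = 10)
u(O) = -12 + 4*O (u(O) = -12 + 4*(O + 0) = -12 + 4*O)
Z(I) = -7 + 2*I (Z(I) = (-2 + I - 5) + I = (-7 + I) + I = -7 + 2*I)
71 + Z(u(F)) = 71 + (-7 + 2*(-12 + 4*10)) = 71 + (-7 + 2*(-12 + 40)) = 71 + (-7 + 2*28) = 71 + (-7 + 56) = 71 + 49 = 120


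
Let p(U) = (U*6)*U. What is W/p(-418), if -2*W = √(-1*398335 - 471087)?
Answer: -I*√869422/2096688 ≈ -0.00044471*I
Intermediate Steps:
p(U) = 6*U² (p(U) = (6*U)*U = 6*U²)
W = -I*√869422/2 (W = -√(-1*398335 - 471087)/2 = -√(-398335 - 471087)/2 = -I*√869422/2 ≈ -466.21*I)
W/p(-418) = (-I*√869422/2)/((6*(-418)²)) = (-I*√869422/2)/((6*174724)) = -I*√869422/2/1048344 = -I*√869422/2*(1/1048344) = -I*√869422/2096688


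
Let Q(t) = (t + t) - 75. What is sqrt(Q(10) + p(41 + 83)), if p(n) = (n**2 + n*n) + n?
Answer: 7*sqrt(629) ≈ 175.56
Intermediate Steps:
Q(t) = -75 + 2*t (Q(t) = 2*t - 75 = -75 + 2*t)
p(n) = n + 2*n**2 (p(n) = (n**2 + n**2) + n = 2*n**2 + n = n + 2*n**2)
sqrt(Q(10) + p(41 + 83)) = sqrt((-75 + 2*10) + (41 + 83)*(1 + 2*(41 + 83))) = sqrt((-75 + 20) + 124*(1 + 2*124)) = sqrt(-55 + 124*(1 + 248)) = sqrt(-55 + 124*249) = sqrt(-55 + 30876) = sqrt(30821) = 7*sqrt(629)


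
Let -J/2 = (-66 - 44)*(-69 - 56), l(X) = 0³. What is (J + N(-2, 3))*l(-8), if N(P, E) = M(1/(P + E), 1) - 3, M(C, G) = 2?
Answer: 0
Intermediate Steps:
l(X) = 0
N(P, E) = -1 (N(P, E) = 2 - 3 = -1)
J = -27500 (J = -2*(-66 - 44)*(-69 - 56) = -(-220)*(-125) = -2*13750 = -27500)
(J + N(-2, 3))*l(-8) = (-27500 - 1)*0 = -27501*0 = 0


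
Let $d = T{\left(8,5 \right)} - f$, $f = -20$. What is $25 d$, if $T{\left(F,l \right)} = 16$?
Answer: $900$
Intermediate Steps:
$d = 36$ ($d = 16 - -20 = 16 + 20 = 36$)
$25 d = 25 \cdot 36 = 900$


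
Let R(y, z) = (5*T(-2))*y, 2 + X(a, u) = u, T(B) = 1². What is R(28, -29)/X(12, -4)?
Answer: -70/3 ≈ -23.333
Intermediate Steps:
T(B) = 1
X(a, u) = -2 + u
R(y, z) = 5*y (R(y, z) = (5*1)*y = 5*y)
R(28, -29)/X(12, -4) = (5*28)/(-2 - 4) = 140/(-6) = 140*(-⅙) = -70/3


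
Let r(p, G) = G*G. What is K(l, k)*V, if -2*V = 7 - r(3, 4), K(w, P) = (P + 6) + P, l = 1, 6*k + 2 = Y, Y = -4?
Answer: 18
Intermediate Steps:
k = -1 (k = -⅓ + (⅙)*(-4) = -⅓ - ⅔ = -1)
K(w, P) = 6 + 2*P (K(w, P) = (6 + P) + P = 6 + 2*P)
r(p, G) = G²
V = 9/2 (V = -(7 - 1*4²)/2 = -(7 - 1*16)/2 = -(7 - 16)/2 = -½*(-9) = 9/2 ≈ 4.5000)
K(l, k)*V = (6 + 2*(-1))*(9/2) = (6 - 2)*(9/2) = 4*(9/2) = 18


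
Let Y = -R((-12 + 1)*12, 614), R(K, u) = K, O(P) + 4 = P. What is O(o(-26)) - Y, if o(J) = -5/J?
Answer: -3531/26 ≈ -135.81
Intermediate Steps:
O(P) = -4 + P
Y = 132 (Y = -(-12 + 1)*12 = -(-11)*12 = -1*(-132) = 132)
O(o(-26)) - Y = (-4 - 5/(-26)) - 1*132 = (-4 - 5*(-1/26)) - 132 = (-4 + 5/26) - 132 = -99/26 - 132 = -3531/26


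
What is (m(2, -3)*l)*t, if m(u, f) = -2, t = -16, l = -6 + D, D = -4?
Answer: -320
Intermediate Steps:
l = -10 (l = -6 - 4 = -10)
(m(2, -3)*l)*t = -2*(-10)*(-16) = 20*(-16) = -320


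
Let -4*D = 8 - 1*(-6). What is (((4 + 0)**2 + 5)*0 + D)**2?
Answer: 49/4 ≈ 12.250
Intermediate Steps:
D = -7/2 (D = -(8 - 1*(-6))/4 = -(8 + 6)/4 = -1/4*14 = -7/2 ≈ -3.5000)
(((4 + 0)**2 + 5)*0 + D)**2 = (((4 + 0)**2 + 5)*0 - 7/2)**2 = ((4**2 + 5)*0 - 7/2)**2 = ((16 + 5)*0 - 7/2)**2 = (21*0 - 7/2)**2 = (0 - 7/2)**2 = (-7/2)**2 = 49/4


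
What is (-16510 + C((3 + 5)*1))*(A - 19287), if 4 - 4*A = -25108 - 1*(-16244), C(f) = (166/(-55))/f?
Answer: 6200307081/22 ≈ 2.8183e+8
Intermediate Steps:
C(f) = -166/(55*f) (C(f) = (166*(-1/55))/f = -166/(55*f))
A = 2217 (A = 1 - (-25108 - 1*(-16244))/4 = 1 - (-25108 + 16244)/4 = 1 - ¼*(-8864) = 1 + 2216 = 2217)
(-16510 + C((3 + 5)*1))*(A - 19287) = (-16510 - 166/(55*(3 + 5)))*(2217 - 19287) = (-16510 - 166/(55*(8*1)))*(-17070) = (-16510 - 166/55/8)*(-17070) = (-16510 - 166/55*⅛)*(-17070) = (-16510 - 83/220)*(-17070) = -3632283/220*(-17070) = 6200307081/22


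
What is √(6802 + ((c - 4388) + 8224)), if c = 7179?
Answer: √17817 ≈ 133.48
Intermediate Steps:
√(6802 + ((c - 4388) + 8224)) = √(6802 + ((7179 - 4388) + 8224)) = √(6802 + (2791 + 8224)) = √(6802 + 11015) = √17817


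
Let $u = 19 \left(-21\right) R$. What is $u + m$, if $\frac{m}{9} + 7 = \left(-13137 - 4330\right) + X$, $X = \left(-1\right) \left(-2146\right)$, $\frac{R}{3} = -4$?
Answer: $-133164$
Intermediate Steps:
$R = -12$ ($R = 3 \left(-4\right) = -12$)
$u = 4788$ ($u = 19 \left(-21\right) \left(-12\right) = \left(-399\right) \left(-12\right) = 4788$)
$X = 2146$
$m = -137952$ ($m = -63 + 9 \left(\left(-13137 - 4330\right) + 2146\right) = -63 + 9 \left(-17467 + 2146\right) = -63 + 9 \left(-15321\right) = -63 - 137889 = -137952$)
$u + m = 4788 - 137952 = -133164$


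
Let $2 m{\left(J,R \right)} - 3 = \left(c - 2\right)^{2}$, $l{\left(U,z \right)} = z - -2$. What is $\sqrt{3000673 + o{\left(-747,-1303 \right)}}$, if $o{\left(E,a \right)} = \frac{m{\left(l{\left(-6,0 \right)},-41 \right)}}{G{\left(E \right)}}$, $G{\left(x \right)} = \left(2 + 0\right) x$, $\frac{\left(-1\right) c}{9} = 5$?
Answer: $\frac{\sqrt{186044680774}}{249} \approx 1732.2$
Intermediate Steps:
$c = -45$ ($c = \left(-9\right) 5 = -45$)
$l{\left(U,z \right)} = 2 + z$ ($l{\left(U,z \right)} = z + 2 = 2 + z$)
$G{\left(x \right)} = 2 x$
$m{\left(J,R \right)} = 1106$ ($m{\left(J,R \right)} = \frac{3}{2} + \frac{\left(-45 - 2\right)^{2}}{2} = \frac{3}{2} + \frac{\left(-47\right)^{2}}{2} = \frac{3}{2} + \frac{1}{2} \cdot 2209 = \frac{3}{2} + \frac{2209}{2} = 1106$)
$o{\left(E,a \right)} = \frac{553}{E}$ ($o{\left(E,a \right)} = \frac{1106}{2 E} = 1106 \frac{1}{2 E} = \frac{553}{E}$)
$\sqrt{3000673 + o{\left(-747,-1303 \right)}} = \sqrt{3000673 + \frac{553}{-747}} = \sqrt{3000673 + 553 \left(- \frac{1}{747}\right)} = \sqrt{3000673 - \frac{553}{747}} = \sqrt{\frac{2241502178}{747}} = \frac{\sqrt{186044680774}}{249}$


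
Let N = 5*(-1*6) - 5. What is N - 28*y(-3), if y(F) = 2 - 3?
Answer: -7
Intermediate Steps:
N = -35 (N = 5*(-6) - 5 = -30 - 5 = -35)
y(F) = -1
N - 28*y(-3) = -35 - 28*(-1) = -35 + 28 = -7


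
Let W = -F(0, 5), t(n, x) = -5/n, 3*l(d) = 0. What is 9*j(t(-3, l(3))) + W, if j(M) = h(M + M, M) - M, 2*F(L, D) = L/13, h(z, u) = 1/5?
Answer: -66/5 ≈ -13.200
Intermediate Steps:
h(z, u) = 1/5 (h(z, u) = 1*(1/5) = 1/5)
l(d) = 0 (l(d) = (1/3)*0 = 0)
F(L, D) = L/26 (F(L, D) = (L/13)/2 = L/26)
j(M) = 1/5 - M
W = 0 (W = -0/26 = -1*0 = 0)
9*j(t(-3, l(3))) + W = 9*(1/5 - (-5)/(-3)) + 0 = 9*(1/5 - (-5)*(-1)/3) + 0 = 9*(1/5 - 1*5/3) + 0 = 9*(1/5 - 5/3) + 0 = 9*(-22/15) + 0 = -66/5 + 0 = -66/5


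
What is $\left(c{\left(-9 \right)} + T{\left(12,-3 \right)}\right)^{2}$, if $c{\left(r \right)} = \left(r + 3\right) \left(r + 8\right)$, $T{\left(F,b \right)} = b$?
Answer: $9$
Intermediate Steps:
$c{\left(r \right)} = \left(3 + r\right) \left(8 + r\right)$
$\left(c{\left(-9 \right)} + T{\left(12,-3 \right)}\right)^{2} = \left(\left(24 + \left(-9\right)^{2} + 11 \left(-9\right)\right) - 3\right)^{2} = \left(\left(24 + 81 - 99\right) - 3\right)^{2} = \left(6 - 3\right)^{2} = 3^{2} = 9$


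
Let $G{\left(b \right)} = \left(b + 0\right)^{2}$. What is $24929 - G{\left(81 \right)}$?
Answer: $18368$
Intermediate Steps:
$G{\left(b \right)} = b^{2}$
$24929 - G{\left(81 \right)} = 24929 - 81^{2} = 24929 - 6561 = 18368$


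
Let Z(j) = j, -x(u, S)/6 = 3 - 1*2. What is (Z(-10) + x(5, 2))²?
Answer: 256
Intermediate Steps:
x(u, S) = -6 (x(u, S) = -6*(3 - 1*2) = -6*(3 - 2) = -6*1 = -6)
(Z(-10) + x(5, 2))² = (-10 - 6)² = (-16)² = 256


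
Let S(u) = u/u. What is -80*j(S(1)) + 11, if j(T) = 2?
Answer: -149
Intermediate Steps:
S(u) = 1
-80*j(S(1)) + 11 = -80*2 + 11 = -160 + 11 = -149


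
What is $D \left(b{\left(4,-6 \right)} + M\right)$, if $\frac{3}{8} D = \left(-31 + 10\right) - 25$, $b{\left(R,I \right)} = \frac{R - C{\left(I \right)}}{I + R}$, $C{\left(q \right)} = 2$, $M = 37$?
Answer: $-4416$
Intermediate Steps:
$b{\left(R,I \right)} = \frac{-2 + R}{I + R}$ ($b{\left(R,I \right)} = \frac{R - 2}{I + R} = \frac{-2 + R}{I + R}$)
$D = - \frac{368}{3}$ ($D = \frac{8 \left(\left(-31 + 10\right) - 25\right)}{3} = \frac{8 \left(-21 - 25\right)}{3} = \frac{8}{3} \left(-46\right) = - \frac{368}{3} \approx -122.67$)
$D \left(b{\left(4,-6 \right)} + M\right) = - \frac{368 \left(\frac{-2 + 4}{-6 + 4} + 37\right)}{3} = - \frac{368 \left(\frac{1}{-2} \cdot 2 + 37\right)}{3} = - \frac{368 \left(\left(- \frac{1}{2}\right) 2 + 37\right)}{3} = - \frac{368 \left(-1 + 37\right)}{3} = \left(- \frac{368}{3}\right) 36 = -4416$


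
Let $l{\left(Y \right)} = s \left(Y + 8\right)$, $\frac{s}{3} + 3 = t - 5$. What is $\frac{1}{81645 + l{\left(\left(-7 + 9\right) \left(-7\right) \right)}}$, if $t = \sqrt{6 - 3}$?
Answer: $\frac{27263}{2229813183} + \frac{2 \sqrt{3}}{743271061} \approx 1.2231 \cdot 10^{-5}$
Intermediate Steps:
$t = \sqrt{3} \approx 1.732$
$s = -24 + 3 \sqrt{3}$ ($s = -9 + 3 \left(\sqrt{3} - 5\right) = -9 + 3 \left(-5 + \sqrt{3}\right) = -9 - \left(15 - 3 \sqrt{3}\right) = -24 + 3 \sqrt{3} \approx -18.804$)
$l{\left(Y \right)} = \left(-24 + 3 \sqrt{3}\right) \left(8 + Y\right)$ ($l{\left(Y \right)} = \left(-24 + 3 \sqrt{3}\right) \left(Y + 8\right) = \left(-24 + 3 \sqrt{3}\right) \left(8 + Y\right)$)
$\frac{1}{81645 + l{\left(\left(-7 + 9\right) \left(-7\right) \right)}} = \frac{1}{81645 - 3 \left(8 + \left(-7 + 9\right) \left(-7\right)\right) \left(8 - \sqrt{3}\right)} = \frac{1}{81645 - 3 \left(8 + 2 \left(-7\right)\right) \left(8 - \sqrt{3}\right)} = \frac{1}{81645 - 3 \left(8 - 14\right) \left(8 - \sqrt{3}\right)} = \frac{1}{81645 - - 18 \left(8 - \sqrt{3}\right)} = \frac{1}{81645 + \left(144 - 18 \sqrt{3}\right)} = \frac{1}{81789 - 18 \sqrt{3}}$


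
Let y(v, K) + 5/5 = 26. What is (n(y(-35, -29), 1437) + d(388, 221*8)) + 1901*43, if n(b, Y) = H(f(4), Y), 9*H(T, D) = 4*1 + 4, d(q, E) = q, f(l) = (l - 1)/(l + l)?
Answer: 739187/9 ≈ 82132.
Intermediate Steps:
y(v, K) = 25 (y(v, K) = -1 + 26 = 25)
f(l) = (-1 + l)/(2*l) (f(l) = (-1 + l)/((2*l)) = (-1 + l)*(1/(2*l)) = (-1 + l)/(2*l))
H(T, D) = 8/9 (H(T, D) = (4*1 + 4)/9 = (4 + 4)/9 = (1/9)*8 = 8/9)
n(b, Y) = 8/9
(n(y(-35, -29), 1437) + d(388, 221*8)) + 1901*43 = (8/9 + 388) + 1901*43 = 3500/9 + 81743 = 739187/9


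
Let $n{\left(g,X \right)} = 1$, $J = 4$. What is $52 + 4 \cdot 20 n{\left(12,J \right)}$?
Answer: $132$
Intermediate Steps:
$52 + 4 \cdot 20 n{\left(12,J \right)} = 52 + 4 \cdot 20 \cdot 1 = 52 + 80 \cdot 1 = 52 + 80 = 132$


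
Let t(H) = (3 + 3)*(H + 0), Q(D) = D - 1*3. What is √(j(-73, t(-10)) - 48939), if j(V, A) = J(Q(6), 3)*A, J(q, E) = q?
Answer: I*√49119 ≈ 221.63*I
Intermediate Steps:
Q(D) = -3 + D (Q(D) = D - 3 = -3 + D)
t(H) = 6*H
j(V, A) = 3*A (j(V, A) = (-3 + 6)*A = 3*A)
√(j(-73, t(-10)) - 48939) = √(3*(6*(-10)) - 48939) = √(3*(-60) - 48939) = √(-180 - 48939) = √(-49119) = I*√49119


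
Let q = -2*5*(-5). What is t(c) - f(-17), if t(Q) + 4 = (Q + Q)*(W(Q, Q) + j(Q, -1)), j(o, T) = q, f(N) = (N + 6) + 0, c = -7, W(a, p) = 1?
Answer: -707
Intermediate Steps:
f(N) = 6 + N (f(N) = (6 + N) + 0 = 6 + N)
q = 50 (q = -10*(-5) = 50)
j(o, T) = 50
t(Q) = -4 + 102*Q (t(Q) = -4 + (Q + Q)*(1 + 50) = -4 + (2*Q)*51 = -4 + 102*Q)
t(c) - f(-17) = (-4 + 102*(-7)) - (6 - 17) = (-4 - 714) - 1*(-11) = -718 + 11 = -707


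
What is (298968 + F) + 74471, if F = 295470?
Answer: 668909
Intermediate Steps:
(298968 + F) + 74471 = (298968 + 295470) + 74471 = 594438 + 74471 = 668909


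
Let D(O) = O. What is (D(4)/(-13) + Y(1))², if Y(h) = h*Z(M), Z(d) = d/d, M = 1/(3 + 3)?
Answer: 81/169 ≈ 0.47929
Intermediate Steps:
M = ⅙ (M = 1/6 = ⅙ ≈ 0.16667)
Z(d) = 1
Y(h) = h (Y(h) = h*1 = h)
(D(4)/(-13) + Y(1))² = (4/(-13) + 1)² = (4*(-1/13) + 1)² = (-4/13 + 1)² = (9/13)² = 81/169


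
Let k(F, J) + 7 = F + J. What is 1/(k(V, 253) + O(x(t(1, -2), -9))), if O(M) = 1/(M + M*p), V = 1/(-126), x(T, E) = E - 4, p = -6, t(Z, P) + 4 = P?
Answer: 8190/2014801 ≈ 0.0040649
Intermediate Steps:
t(Z, P) = -4 + P
x(T, E) = -4 + E
V = -1/126 ≈ -0.0079365
k(F, J) = -7 + F + J (k(F, J) = -7 + (F + J) = -7 + F + J)
O(M) = -1/(5*M) (O(M) = 1/(M + M*(-6)) = 1/(M - 6*M) = 1/(-5*M) = -1/(5*M))
1/(k(V, 253) + O(x(t(1, -2), -9))) = 1/((-7 - 1/126 + 253) - 1/(5*(-4 - 9))) = 1/(30995/126 - 1/5/(-13)) = 1/(30995/126 - 1/5*(-1/13)) = 1/(30995/126 + 1/65) = 1/(2014801/8190) = 8190/2014801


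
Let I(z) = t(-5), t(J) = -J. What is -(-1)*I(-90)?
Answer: 5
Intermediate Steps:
I(z) = 5 (I(z) = -1*(-5) = 5)
-(-1)*I(-90) = -(-1)*5 = -1*(-5) = 5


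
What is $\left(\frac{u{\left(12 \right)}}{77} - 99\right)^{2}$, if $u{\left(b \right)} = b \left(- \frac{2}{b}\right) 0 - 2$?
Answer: $\frac{58140625}{5929} \approx 9806.1$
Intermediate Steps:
$u{\left(b \right)} = -2$ ($u{\left(b \right)} = \left(-2\right) 0 - 2 = 0 - 2 = -2$)
$\left(\frac{u{\left(12 \right)}}{77} - 99\right)^{2} = \left(- \frac{2}{77} - 99\right)^{2} = \left(- \frac{7625}{77}\right)^{2} = \frac{58140625}{5929}$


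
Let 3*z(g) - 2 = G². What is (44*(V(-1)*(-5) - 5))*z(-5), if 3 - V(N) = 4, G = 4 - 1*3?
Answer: 0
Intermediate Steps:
G = 1 (G = 4 - 3 = 1)
V(N) = -1 (V(N) = 3 - 1*4 = 3 - 4 = -1)
z(g) = 1 (z(g) = ⅔ + (⅓)*1² = ⅔ + (⅓)*1 = ⅔ + ⅓ = 1)
(44*(V(-1)*(-5) - 5))*z(-5) = (44*(-1*(-5) - 5))*1 = (44*(5 - 5))*1 = (44*0)*1 = 0*1 = 0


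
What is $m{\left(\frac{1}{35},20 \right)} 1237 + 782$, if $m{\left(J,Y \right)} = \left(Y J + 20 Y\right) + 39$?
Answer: $\frac{3811723}{7} \approx 5.4453 \cdot 10^{5}$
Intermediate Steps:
$m{\left(J,Y \right)} = 39 + 20 Y + J Y$ ($m{\left(J,Y \right)} = \left(J Y + 20 Y\right) + 39 = \left(20 Y + J Y\right) + 39 = 39 + 20 Y + J Y$)
$m{\left(\frac{1}{35},20 \right)} 1237 + 782 = \left(39 + 20 \cdot 20 + \frac{1}{35} \cdot 20\right) 1237 + 782 = \left(39 + 400 + \frac{1}{35} \cdot 20\right) 1237 + 782 = \left(39 + 400 + \frac{4}{7}\right) 1237 + 782 = \frac{3077}{7} \cdot 1237 + 782 = \frac{3806249}{7} + 782 = \frac{3811723}{7}$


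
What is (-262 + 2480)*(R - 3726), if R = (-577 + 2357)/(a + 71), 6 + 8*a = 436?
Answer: -4108077572/499 ≈ -8.2326e+6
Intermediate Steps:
a = 215/4 (a = -3/4 + (1/8)*436 = -3/4 + 109/2 = 215/4 ≈ 53.750)
R = 7120/499 (R = (-577 + 2357)/(215/4 + 71) = 1780/(499/4) = 1780*(4/499) = 7120/499 ≈ 14.269)
(-262 + 2480)*(R - 3726) = (-262 + 2480)*(7120/499 - 3726) = 2218*(-1852154/499) = -4108077572/499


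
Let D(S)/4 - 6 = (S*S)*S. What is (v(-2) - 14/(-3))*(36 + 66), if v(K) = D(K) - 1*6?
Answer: -952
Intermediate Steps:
D(S) = 24 + 4*S³ (D(S) = 24 + 4*((S*S)*S) = 24 + 4*(S²*S) = 24 + 4*S³)
v(K) = 18 + 4*K³ (v(K) = (24 + 4*K³) - 1*6 = (24 + 4*K³) - 6 = 18 + 4*K³)
(v(-2) - 14/(-3))*(36 + 66) = ((18 + 4*(-2)³) - 14/(-3))*(36 + 66) = ((18 + 4*(-8)) - 14*(-1)/3)*102 = ((18 - 32) - 2*(-7/3))*102 = (-14 + 14/3)*102 = -28/3*102 = -952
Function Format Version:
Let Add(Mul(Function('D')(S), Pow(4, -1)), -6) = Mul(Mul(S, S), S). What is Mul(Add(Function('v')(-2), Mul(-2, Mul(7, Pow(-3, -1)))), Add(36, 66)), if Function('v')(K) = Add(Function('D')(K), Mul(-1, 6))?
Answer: -952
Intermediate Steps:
Function('D')(S) = Add(24, Mul(4, Pow(S, 3))) (Function('D')(S) = Add(24, Mul(4, Mul(Mul(S, S), S))) = Add(24, Mul(4, Mul(Pow(S, 2), S))) = Add(24, Mul(4, Pow(S, 3))))
Function('v')(K) = Add(18, Mul(4, Pow(K, 3))) (Function('v')(K) = Add(Add(24, Mul(4, Pow(K, 3))), Mul(-1, 6)) = Add(Add(24, Mul(4, Pow(K, 3))), -6) = Add(18, Mul(4, Pow(K, 3))))
Mul(Add(Function('v')(-2), Mul(-2, Mul(7, Pow(-3, -1)))), Add(36, 66)) = Mul(Add(Add(18, Mul(4, Pow(-2, 3))), Mul(-2, Mul(7, Pow(-3, -1)))), Add(36, 66)) = Mul(Add(Add(18, Mul(4, -8)), Mul(-2, Mul(7, Rational(-1, 3)))), 102) = Mul(Add(Add(18, -32), Mul(-2, Rational(-7, 3))), 102) = Mul(Add(-14, Rational(14, 3)), 102) = Mul(Rational(-28, 3), 102) = -952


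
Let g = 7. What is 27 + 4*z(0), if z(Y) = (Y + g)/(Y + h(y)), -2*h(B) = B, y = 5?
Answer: 79/5 ≈ 15.800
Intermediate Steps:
h(B) = -B/2
z(Y) = (7 + Y)/(-5/2 + Y) (z(Y) = (Y + 7)/(Y - ½*5) = (7 + Y)/(Y - 5/2) = (7 + Y)/(-5/2 + Y))
27 + 4*z(0) = 27 + 4*(2*(7 + 0)/(-5 + 2*0)) = 27 + 4*(2*7/(-5 + 0)) = 27 + 4*(2*7/(-5)) = 27 + 4*(2*(-⅕)*7) = 27 + 4*(-14/5) = 27 - 56/5 = 79/5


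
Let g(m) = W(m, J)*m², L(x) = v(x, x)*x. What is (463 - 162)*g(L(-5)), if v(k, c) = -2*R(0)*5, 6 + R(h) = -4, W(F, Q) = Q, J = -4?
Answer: -301000000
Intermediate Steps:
R(h) = -10 (R(h) = -6 - 4 = -10)
v(k, c) = 100 (v(k, c) = -2*(-10)*5 = 20*5 = 100)
L(x) = 100*x
g(m) = -4*m²
(463 - 162)*g(L(-5)) = (463 - 162)*(-4*(100*(-5))²) = 301*(-4*(-500)²) = 301*(-4*250000) = 301*(-1000000) = -301000000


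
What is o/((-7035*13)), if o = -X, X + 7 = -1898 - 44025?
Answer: -3062/6097 ≈ -0.50221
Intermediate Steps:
X = -45930 (X = -7 + (-1898 - 44025) = -7 - 45923 = -45930)
o = 45930 (o = -1*(-45930) = 45930)
o/((-7035*13)) = 45930/((-7035*13)) = 45930/(-91455) = 45930*(-1/91455) = -3062/6097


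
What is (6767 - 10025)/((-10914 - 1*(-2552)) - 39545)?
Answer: 362/5323 ≈ 0.068007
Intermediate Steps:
(6767 - 10025)/((-10914 - 1*(-2552)) - 39545) = -3258/((-10914 + 2552) - 39545) = -3258/(-8362 - 39545) = -3258/(-47907) = -3258*(-1/47907) = 362/5323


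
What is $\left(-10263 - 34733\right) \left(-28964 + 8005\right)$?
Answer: $943071164$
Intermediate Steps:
$\left(-10263 - 34733\right) \left(-28964 + 8005\right) = \left(-44996\right) \left(-20959\right) = 943071164$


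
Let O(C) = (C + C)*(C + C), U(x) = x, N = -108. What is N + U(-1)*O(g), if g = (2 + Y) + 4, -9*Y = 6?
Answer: -1996/9 ≈ -221.78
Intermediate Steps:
Y = -⅔ (Y = -⅑*6 = -⅔ ≈ -0.66667)
g = 16/3 (g = (2 - ⅔) + 4 = 4/3 + 4 = 16/3 ≈ 5.3333)
O(C) = 4*C² (O(C) = (2*C)*(2*C) = 4*C²)
N + U(-1)*O(g) = -108 - 4*(16/3)² = -108 - 4*256/9 = -108 - 1*1024/9 = -108 - 1024/9 = -1996/9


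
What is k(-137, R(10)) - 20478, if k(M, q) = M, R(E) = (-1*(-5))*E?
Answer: -20615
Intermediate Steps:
R(E) = 5*E
k(-137, R(10)) - 20478 = -137 - 20478 = -20615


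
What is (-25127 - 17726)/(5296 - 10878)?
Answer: 42853/5582 ≈ 7.6770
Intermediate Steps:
(-25127 - 17726)/(5296 - 10878) = -42853/(-5582) = -42853*(-1/5582) = 42853/5582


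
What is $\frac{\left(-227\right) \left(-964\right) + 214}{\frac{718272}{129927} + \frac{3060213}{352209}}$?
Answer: $\frac{85672490991318}{5560565447} \approx 15407.0$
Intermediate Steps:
$\frac{\left(-227\right) \left(-964\right) + 214}{\frac{718272}{129927} + \frac{3060213}{352209}} = \frac{218828 + 214}{718272 \cdot \frac{1}{129927} + 3060213 \cdot \frac{1}{352209}} = \frac{219042}{\frac{239424}{43309} + \frac{78467}{9031}} = \frac{219042}{\frac{5560565447}{391123579}} = 219042 \cdot \frac{391123579}{5560565447} = \frac{85672490991318}{5560565447}$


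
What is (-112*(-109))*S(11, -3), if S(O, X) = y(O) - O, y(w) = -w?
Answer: -268576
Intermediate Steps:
S(O, X) = -2*O (S(O, X) = -O - O = -2*O)
(-112*(-109))*S(11, -3) = (-112*(-109))*(-2*11) = 12208*(-22) = -268576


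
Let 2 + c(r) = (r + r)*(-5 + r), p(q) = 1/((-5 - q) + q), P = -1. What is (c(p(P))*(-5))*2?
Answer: -4/5 ≈ -0.80000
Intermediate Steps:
p(q) = -1/5 (p(q) = 1/(-5) = -1/5)
c(r) = -2 + 2*r*(-5 + r) (c(r) = -2 + (r + r)*(-5 + r) = -2 + (2*r)*(-5 + r) = -2 + 2*r*(-5 + r))
(c(p(P))*(-5))*2 = ((-2 - 10*(-1/5) + 2*(-1/5)**2)*(-5))*2 = ((-2 + 2 + 2*(1/25))*(-5))*2 = ((-2 + 2 + 2/25)*(-5))*2 = ((2/25)*(-5))*2 = -2/5*2 = -4/5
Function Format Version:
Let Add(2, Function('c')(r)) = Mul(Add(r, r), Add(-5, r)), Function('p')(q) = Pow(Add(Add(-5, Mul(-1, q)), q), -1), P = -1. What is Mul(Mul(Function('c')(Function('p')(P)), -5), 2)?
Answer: Rational(-4, 5) ≈ -0.80000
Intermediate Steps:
Function('p')(q) = Rational(-1, 5) (Function('p')(q) = Pow(-5, -1) = Rational(-1, 5))
Function('c')(r) = Add(-2, Mul(2, r, Add(-5, r))) (Function('c')(r) = Add(-2, Mul(Add(r, r), Add(-5, r))) = Add(-2, Mul(Mul(2, r), Add(-5, r))) = Add(-2, Mul(2, r, Add(-5, r))))
Mul(Mul(Function('c')(Function('p')(P)), -5), 2) = Mul(Mul(Add(-2, Mul(-10, Rational(-1, 5)), Mul(2, Pow(Rational(-1, 5), 2))), -5), 2) = Mul(Mul(Add(-2, 2, Mul(2, Rational(1, 25))), -5), 2) = Mul(Mul(Add(-2, 2, Rational(2, 25)), -5), 2) = Mul(Mul(Rational(2, 25), -5), 2) = Mul(Rational(-2, 5), 2) = Rational(-4, 5)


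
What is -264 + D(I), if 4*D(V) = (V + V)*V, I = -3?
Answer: -519/2 ≈ -259.50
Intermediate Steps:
D(V) = V²/2 (D(V) = ((V + V)*V)/4 = ((2*V)*V)/4 = (2*V²)/4 = V²/2)
-264 + D(I) = -264 + (½)*(-3)² = -264 + (½)*9 = -264 + 9/2 = -519/2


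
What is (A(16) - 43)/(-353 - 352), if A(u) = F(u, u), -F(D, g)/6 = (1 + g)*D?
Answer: 335/141 ≈ 2.3759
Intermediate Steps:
F(D, g) = -6*D*(1 + g) (F(D, g) = -6*(1 + g)*D = -6*D*(1 + g))
A(u) = -6*u*(1 + u)
(A(16) - 43)/(-353 - 352) = (-6*16*(1 + 16) - 43)/(-353 - 352) = (-6*16*17 - 43)/(-705) = (-1632 - 43)*(-1/705) = -1675*(-1/705) = 335/141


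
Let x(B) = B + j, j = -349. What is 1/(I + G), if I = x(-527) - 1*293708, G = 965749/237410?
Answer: -237410/69936221691 ≈ -3.3947e-6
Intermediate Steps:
x(B) = -349 + B (x(B) = B - 349 = -349 + B)
G = 965749/237410 (G = 965749*(1/237410) = 965749/237410 ≈ 4.0679)
I = -294584 (I = (-349 - 527) - 1*293708 = -876 - 293708 = -294584)
1/(I + G) = 1/(-294584 + 965749/237410) = 1/(-69936221691/237410) = -237410/69936221691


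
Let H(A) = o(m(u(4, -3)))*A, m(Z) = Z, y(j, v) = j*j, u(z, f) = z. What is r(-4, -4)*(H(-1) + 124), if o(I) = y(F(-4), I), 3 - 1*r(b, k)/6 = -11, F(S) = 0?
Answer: 10416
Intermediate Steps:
y(j, v) = j**2
r(b, k) = 84 (r(b, k) = 18 - 6*(-11) = 18 + 66 = 84)
o(I) = 0 (o(I) = 0**2 = 0)
H(A) = 0 (H(A) = 0*A = 0)
r(-4, -4)*(H(-1) + 124) = 84*(0 + 124) = 84*124 = 10416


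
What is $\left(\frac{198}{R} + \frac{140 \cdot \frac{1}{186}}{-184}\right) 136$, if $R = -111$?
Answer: $- \frac{19243694}{79143} \approx -243.15$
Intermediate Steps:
$\left(\frac{198}{R} + \frac{140 \cdot \frac{1}{186}}{-184}\right) 136 = \left(\frac{198}{-111} + \frac{140 \cdot \frac{1}{186}}{-184}\right) 136 = \left(198 \left(- \frac{1}{111}\right) + 140 \cdot \frac{1}{186} \left(- \frac{1}{184}\right)\right) 136 = \left(- \frac{66}{37} + \frac{70}{93} \left(- \frac{1}{184}\right)\right) 136 = \left(- \frac{66}{37} - \frac{35}{8556}\right) 136 = \left(- \frac{565991}{316572}\right) 136 = - \frac{19243694}{79143}$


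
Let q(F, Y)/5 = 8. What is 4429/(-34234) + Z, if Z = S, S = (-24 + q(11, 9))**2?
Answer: 8759475/34234 ≈ 255.87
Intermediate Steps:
q(F, Y) = 40 (q(F, Y) = 5*8 = 40)
S = 256 (S = (-24 + 40)**2 = 16**2 = 256)
Z = 256
4429/(-34234) + Z = 4429/(-34234) + 256 = 4429*(-1/34234) + 256 = -4429/34234 + 256 = 8759475/34234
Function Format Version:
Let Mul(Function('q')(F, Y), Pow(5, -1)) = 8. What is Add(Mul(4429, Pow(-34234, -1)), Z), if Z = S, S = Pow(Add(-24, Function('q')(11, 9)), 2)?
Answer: Rational(8759475, 34234) ≈ 255.87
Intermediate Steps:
Function('q')(F, Y) = 40 (Function('q')(F, Y) = Mul(5, 8) = 40)
S = 256 (S = Pow(Add(-24, 40), 2) = Pow(16, 2) = 256)
Z = 256
Add(Mul(4429, Pow(-34234, -1)), Z) = Add(Mul(4429, Pow(-34234, -1)), 256) = Add(Mul(4429, Rational(-1, 34234)), 256) = Add(Rational(-4429, 34234), 256) = Rational(8759475, 34234)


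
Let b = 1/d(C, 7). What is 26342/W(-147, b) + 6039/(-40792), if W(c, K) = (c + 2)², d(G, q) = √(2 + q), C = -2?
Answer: 947572889/857651800 ≈ 1.1048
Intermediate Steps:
b = ⅓ (b = 1/(√(2 + 7)) = 1/(√9) = 1/3 = ⅓ ≈ 0.33333)
W(c, K) = (2 + c)²
26342/W(-147, b) + 6039/(-40792) = 26342/((2 - 147)²) + 6039/(-40792) = 26342/((-145)²) + 6039*(-1/40792) = 26342/21025 - 6039/40792 = 947572889/857651800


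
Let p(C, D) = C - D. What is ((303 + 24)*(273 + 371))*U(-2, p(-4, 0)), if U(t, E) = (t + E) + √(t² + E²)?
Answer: -1263528 + 421176*√5 ≈ -3.2175e+5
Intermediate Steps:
U(t, E) = E + t + √(E² + t²) (U(t, E) = (E + t) + √(E² + t²) = E + t + √(E² + t²))
((303 + 24)*(273 + 371))*U(-2, p(-4, 0)) = ((303 + 24)*(273 + 371))*((-4 - 1*0) - 2 + √((-4 - 1*0)² + (-2)²)) = (327*644)*((-4 + 0) - 2 + √((-4 + 0)² + 4)) = 210588*(-4 - 2 + √((-4)² + 4)) = 210588*(-4 - 2 + √(16 + 4)) = 210588*(-4 - 2 + √20) = 210588*(-4 - 2 + 2*√5) = 210588*(-6 + 2*√5) = -1263528 + 421176*√5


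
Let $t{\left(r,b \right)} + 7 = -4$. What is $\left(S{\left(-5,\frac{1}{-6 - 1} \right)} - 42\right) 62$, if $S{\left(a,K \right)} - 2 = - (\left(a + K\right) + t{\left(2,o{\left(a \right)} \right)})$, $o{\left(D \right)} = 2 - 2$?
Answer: $- \frac{10354}{7} \approx -1479.1$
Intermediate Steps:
$o{\left(D \right)} = 0$
$t{\left(r,b \right)} = -11$ ($t{\left(r,b \right)} = -7 - 4 = -11$)
$S{\left(a,K \right)} = 13 - K - a$ ($S{\left(a,K \right)} = 2 - \left(\left(a + K\right) - 11\right) = 2 - \left(\left(K + a\right) - 11\right) = 2 - \left(-11 + K + a\right) = 13 - K - a$)
$\left(S{\left(-5,\frac{1}{-6 - 1} \right)} - 42\right) 62 = \left(\left(13 - \frac{1}{-6 - 1} - -5\right) - 42\right) 62 = \left(\left(13 - \frac{1}{-7} + 5\right) - 42\right) 62 = \left(\left(13 - - \frac{1}{7} + 5\right) - 42\right) 62 = \left(\left(13 + \frac{1}{7} + 5\right) - 42\right) 62 = \left(\frac{127}{7} - 42\right) 62 = \left(- \frac{167}{7}\right) 62 = - \frac{10354}{7}$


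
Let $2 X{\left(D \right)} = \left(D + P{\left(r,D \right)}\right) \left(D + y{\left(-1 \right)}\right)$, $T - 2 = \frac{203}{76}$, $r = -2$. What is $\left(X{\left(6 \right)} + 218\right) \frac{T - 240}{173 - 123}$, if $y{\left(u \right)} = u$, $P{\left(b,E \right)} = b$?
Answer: $- \frac{10731}{10} \approx -1073.1$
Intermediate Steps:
$T = \frac{355}{76}$ ($T = 2 + \frac{203}{76} = \frac{355}{76} \approx 4.6711$)
$X{\left(D \right)} = \frac{\left(-1 + D\right) \left(-2 + D\right)}{2}$ ($X{\left(D \right)} = \frac{\left(D - 2\right) \left(D - 1\right)}{2} = \frac{\left(-2 + D\right) \left(-1 + D\right)}{2} = \frac{\left(-1 + D\right) \left(-2 + D\right)}{2}$)
$\left(X{\left(6 \right)} + 218\right) \frac{T - 240}{173 - 123} = \left(\left(1 + \frac{6^{2}}{2} - 9\right) + 218\right) \frac{\frac{355}{76} - 240}{173 - 123} = \left(\left(1 + \frac{1}{2} \cdot 36 - 9\right) + 218\right) \left(- \frac{17885}{76 \cdot 50}\right) = \left(\left(1 + 18 - 9\right) + 218\right) \left(\left(- \frac{17885}{76}\right) \frac{1}{50}\right) = \left(10 + 218\right) \left(- \frac{3577}{760}\right) = 228 \left(- \frac{3577}{760}\right) = - \frac{10731}{10}$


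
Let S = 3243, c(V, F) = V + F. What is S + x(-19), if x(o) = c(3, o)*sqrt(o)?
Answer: 3243 - 16*I*sqrt(19) ≈ 3243.0 - 69.742*I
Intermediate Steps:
c(V, F) = F + V
x(o) = sqrt(o)*(3 + o) (x(o) = (o + 3)*sqrt(o) = (3 + o)*sqrt(o) = sqrt(o)*(3 + o))
S + x(-19) = 3243 + sqrt(-19)*(3 - 19) = 3243 + (I*sqrt(19))*(-16) = 3243 - 16*I*sqrt(19)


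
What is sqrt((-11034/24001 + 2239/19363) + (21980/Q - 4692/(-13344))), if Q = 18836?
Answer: sqrt(20818253770423090806604858)/4210247451668 ≈ 1.0837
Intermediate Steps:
sqrt((-11034/24001 + 2239/19363) + (21980/Q - 4692/(-13344))) = sqrt((-11034/24001 + 2239/19363) + (21980/18836 - 4692/(-13344))) = sqrt((-11034*1/24001 + 2239*(1/19363)) + (21980*(1/18836) - 4692*(-1/13344))) = sqrt((-11034/24001 + 2239/19363) + (5495/4709 + 391/1112)) = sqrt(-159913103/464731363 + 7951659/5236408) = sqrt(168118533725129/143148413356712) = sqrt(20818253770423090806604858)/4210247451668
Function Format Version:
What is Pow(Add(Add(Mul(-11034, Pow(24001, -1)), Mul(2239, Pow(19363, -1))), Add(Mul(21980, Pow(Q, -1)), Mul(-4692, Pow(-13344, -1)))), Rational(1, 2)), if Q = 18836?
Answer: Mul(Rational(1, 4210247451668), Pow(20818253770423090806604858, Rational(1, 2))) ≈ 1.0837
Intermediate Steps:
Pow(Add(Add(Mul(-11034, Pow(24001, -1)), Mul(2239, Pow(19363, -1))), Add(Mul(21980, Pow(Q, -1)), Mul(-4692, Pow(-13344, -1)))), Rational(1, 2)) = Pow(Add(Add(Mul(-11034, Pow(24001, -1)), Mul(2239, Pow(19363, -1))), Add(Mul(21980, Pow(18836, -1)), Mul(-4692, Pow(-13344, -1)))), Rational(1, 2)) = Pow(Add(Add(Mul(-11034, Rational(1, 24001)), Mul(2239, Rational(1, 19363))), Add(Mul(21980, Rational(1, 18836)), Mul(-4692, Rational(-1, 13344)))), Rational(1, 2)) = Pow(Add(Add(Rational(-11034, 24001), Rational(2239, 19363)), Add(Rational(5495, 4709), Rational(391, 1112))), Rational(1, 2)) = Pow(Add(Rational(-159913103, 464731363), Rational(7951659, 5236408)), Rational(1, 2)) = Pow(Rational(168118533725129, 143148413356712), Rational(1, 2)) = Mul(Rational(1, 4210247451668), Pow(20818253770423090806604858, Rational(1, 2)))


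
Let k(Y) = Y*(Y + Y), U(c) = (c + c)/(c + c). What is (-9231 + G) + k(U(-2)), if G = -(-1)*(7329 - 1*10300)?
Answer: -12200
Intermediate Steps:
U(c) = 1 (U(c) = (2*c)/((2*c)) = (2*c)*(1/(2*c)) = 1)
k(Y) = 2*Y² (k(Y) = Y*(2*Y) = 2*Y²)
G = -2971 (G = -(-1)*(7329 - 10300) = -(-1)*(-2971) = -1*2971 = -2971)
(-9231 + G) + k(U(-2)) = (-9231 - 2971) + 2*1² = -12202 + 2*1 = -12202 + 2 = -12200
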